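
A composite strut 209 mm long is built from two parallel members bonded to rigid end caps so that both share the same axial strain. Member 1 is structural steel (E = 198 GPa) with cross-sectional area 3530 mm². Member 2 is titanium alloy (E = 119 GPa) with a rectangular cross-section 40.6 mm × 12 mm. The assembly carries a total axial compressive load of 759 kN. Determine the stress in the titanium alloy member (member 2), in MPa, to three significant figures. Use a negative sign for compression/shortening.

-119 MPa

A_2 = 487.2 mm².
Equal strain + equilibrium ⇒ each member carries load in proportion to AE: A₁E₁ = 698900000 N, A₂E₂ = 57980000 N, ΣAE = 756900000 N.
σ₂ = P·E₂/ΣAE = -759000·119000/756900000 = -119.3 MPa.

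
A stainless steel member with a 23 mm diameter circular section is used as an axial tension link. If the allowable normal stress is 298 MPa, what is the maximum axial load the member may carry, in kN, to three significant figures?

A = 415.5 mm².
P_max = σ_allow · A = 298 · 415.5 = 123800 N = 123.8 kN.

124 kN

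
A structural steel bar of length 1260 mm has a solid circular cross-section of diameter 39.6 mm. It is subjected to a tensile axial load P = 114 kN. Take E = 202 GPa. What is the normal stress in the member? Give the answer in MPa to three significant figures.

92.6 MPa

A = 1232 mm².
σ = N/A = 114000/1232 = 92.56 MPa.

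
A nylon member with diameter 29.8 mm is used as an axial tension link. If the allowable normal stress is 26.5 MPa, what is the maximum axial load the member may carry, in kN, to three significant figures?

A = 697.5 mm².
P_max = σ_allow · A = 26.5 · 697.5 = 18480 N = 18.48 kN.

18.5 kN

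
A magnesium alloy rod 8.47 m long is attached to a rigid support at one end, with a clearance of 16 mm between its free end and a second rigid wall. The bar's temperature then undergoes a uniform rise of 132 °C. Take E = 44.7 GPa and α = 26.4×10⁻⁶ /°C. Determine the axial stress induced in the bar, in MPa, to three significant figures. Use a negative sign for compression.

-71.3 MPa

Free thermal expansion αLΔT = 26.4e-6 · 8470 · 132 = 29.52 mm.
The walls engage after the gap closes; constrained expansion = 29.52 − 16 = 13.52 mm.
The walls impose strain ε = −(13.52)/8470 = -1.5958e-03; σ = Eε = 44700 · -1.5958e-03 = -71.33 MPa.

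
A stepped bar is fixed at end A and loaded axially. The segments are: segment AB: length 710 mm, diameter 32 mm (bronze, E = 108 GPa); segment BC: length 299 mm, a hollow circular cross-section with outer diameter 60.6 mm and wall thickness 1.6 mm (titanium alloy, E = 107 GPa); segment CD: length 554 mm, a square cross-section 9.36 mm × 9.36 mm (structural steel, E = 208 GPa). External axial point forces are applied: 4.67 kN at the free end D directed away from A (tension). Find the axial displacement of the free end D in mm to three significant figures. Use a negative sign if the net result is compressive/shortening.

0.224 mm

Internal axial forces (sectioning from the free end, tension +): N_CD = 4.67 kN, N_BC = 4.67 kN, N_AB = 4.67 kN.
A_AB = 804.2 mm².
A_BC = 296.6 mm².
A_CD = 87.61 mm².
δ_AB = 4670·710/(804.2·108000) = 0.03817 mm
δ_BC = 4670·299/(296.6·107000) = 0.044 mm
δ_CD = 4670·554/(87.61·208000) = 0.142 mm
δ = Σδ_i = 0.2242 mm.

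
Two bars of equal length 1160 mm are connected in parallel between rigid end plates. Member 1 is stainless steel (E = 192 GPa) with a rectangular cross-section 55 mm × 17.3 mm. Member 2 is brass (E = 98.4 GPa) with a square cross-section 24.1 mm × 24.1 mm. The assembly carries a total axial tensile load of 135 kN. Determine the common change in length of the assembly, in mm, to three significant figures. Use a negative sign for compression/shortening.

0.653 mm

A_1 = 951.5 mm².
A_2 = 580.8 mm².
Equal strain + equilibrium ⇒ each member carries load in proportion to AE: A₁E₁ = 182700000 N, A₂E₂ = 57150000 N, ΣAE = 239800000 N.
δ = PL/ΣAE = 135000·1160/239800000 = 0.6529 mm.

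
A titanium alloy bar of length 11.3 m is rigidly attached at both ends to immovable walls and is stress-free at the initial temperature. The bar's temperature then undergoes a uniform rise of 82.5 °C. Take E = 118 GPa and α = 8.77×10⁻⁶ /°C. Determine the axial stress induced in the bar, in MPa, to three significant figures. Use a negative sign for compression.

-85.4 MPa

Free thermal expansion αLΔT = 8.77e-6 · 11300 · 82.5 = 8.176 mm.
The walls impose strain ε = −(8.176)/11300 = -7.2352e-04; σ = Eε = 118000 · -7.2352e-04 = -85.38 MPa.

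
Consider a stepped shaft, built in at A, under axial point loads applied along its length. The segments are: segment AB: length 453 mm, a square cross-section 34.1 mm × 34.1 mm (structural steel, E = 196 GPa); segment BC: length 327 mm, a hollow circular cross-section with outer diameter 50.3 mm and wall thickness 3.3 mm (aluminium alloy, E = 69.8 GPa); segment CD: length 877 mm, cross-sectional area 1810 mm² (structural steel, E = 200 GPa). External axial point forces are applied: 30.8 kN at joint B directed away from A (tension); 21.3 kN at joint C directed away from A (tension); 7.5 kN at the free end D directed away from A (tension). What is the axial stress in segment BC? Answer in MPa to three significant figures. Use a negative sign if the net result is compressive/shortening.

59.1 MPa

Internal axial forces (sectioning from the free end, tension +): N_CD = 7.5 kN, N_BC = 28.8 kN, N_AB = 59.6 kN.
A_BC = 487.3 mm².
σ_BC = N_BC/A_BC = 28800/487.3 = 59.11 MPa.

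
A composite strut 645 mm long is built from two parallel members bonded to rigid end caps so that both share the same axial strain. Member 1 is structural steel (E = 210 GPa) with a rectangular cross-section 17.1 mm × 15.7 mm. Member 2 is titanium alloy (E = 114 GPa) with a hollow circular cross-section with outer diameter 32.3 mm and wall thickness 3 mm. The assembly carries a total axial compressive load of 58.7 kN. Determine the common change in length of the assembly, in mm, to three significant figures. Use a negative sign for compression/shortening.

A_1 = 268.5 mm².
A_2 = 276.1 mm².
Equal strain + equilibrium ⇒ each member carries load in proportion to AE: A₁E₁ = 56380000 N, A₂E₂ = 31480000 N, ΣAE = 87860000 N.
δ = PL/ΣAE = -58700·645/87860000 = -0.4309 mm.

-0.431 mm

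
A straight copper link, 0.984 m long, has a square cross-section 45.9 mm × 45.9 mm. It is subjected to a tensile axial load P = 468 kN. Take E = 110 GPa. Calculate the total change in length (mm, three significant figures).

1.99 mm

A = 2107 mm².
δ_mech = NL/(AE) = 468000·984/(2107·110000) = 1.987 mm.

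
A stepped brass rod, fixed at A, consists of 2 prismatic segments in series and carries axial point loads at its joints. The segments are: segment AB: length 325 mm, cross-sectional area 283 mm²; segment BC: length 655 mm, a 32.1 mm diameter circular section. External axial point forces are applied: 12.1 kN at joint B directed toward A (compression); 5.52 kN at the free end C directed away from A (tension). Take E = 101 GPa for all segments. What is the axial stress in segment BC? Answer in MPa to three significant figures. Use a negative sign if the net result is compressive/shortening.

6.82 MPa

Internal axial forces (sectioning from the free end, tension +): N_BC = 5.52 kN, N_AB = -6.58 kN.
A_BC = 809.3 mm².
σ_BC = N_BC/A_BC = 5520/809.3 = 6.821 MPa.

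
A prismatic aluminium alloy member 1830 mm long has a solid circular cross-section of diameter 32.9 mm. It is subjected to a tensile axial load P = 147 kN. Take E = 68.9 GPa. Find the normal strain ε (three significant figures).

0.00251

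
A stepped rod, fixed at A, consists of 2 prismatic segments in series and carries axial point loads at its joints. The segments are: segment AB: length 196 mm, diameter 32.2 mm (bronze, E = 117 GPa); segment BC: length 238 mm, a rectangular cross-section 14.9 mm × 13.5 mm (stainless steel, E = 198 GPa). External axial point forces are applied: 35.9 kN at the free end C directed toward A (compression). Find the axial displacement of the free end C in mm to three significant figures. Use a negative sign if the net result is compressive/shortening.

-0.288 mm

Internal axial forces (sectioning from the free end, tension +): N_BC = -35.9 kN, N_AB = -35.9 kN.
A_AB = 814.3 mm².
A_BC = 201.2 mm².
δ_AB = -35900·196/(814.3·117000) = -0.07385 mm
δ_BC = -35900·238/(201.2·198000) = -0.2145 mm
δ = Σδ_i = -0.2884 mm.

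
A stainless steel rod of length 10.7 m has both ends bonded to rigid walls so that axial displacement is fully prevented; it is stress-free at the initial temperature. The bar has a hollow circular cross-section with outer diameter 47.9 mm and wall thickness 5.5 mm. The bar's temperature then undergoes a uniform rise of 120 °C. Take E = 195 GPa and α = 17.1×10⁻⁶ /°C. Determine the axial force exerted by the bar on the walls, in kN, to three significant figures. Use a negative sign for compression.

-293 kN

Free thermal expansion αLΔT = 17.1e-6 · 10700 · 120 = 21.96 mm.
The walls impose strain ε = −(21.96)/10700 = -2.0520e-03; σ = Eε = 195000 · -2.0520e-03 = -400.1 MPa.
Wall reaction R = σ·A = -400.1·732.6 = -293200 N = -293.2 kN.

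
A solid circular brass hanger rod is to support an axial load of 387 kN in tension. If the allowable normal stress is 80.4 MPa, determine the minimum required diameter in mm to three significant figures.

Required area A ≥ P/σ_allow = 387000/80.4 = 4813 mm².
For a solid circular section, d ≥ √(4A/π) = 78.29 mm.

78.3 mm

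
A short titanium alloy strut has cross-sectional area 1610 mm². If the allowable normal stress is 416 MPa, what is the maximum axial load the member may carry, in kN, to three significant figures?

P_max = σ_allow · A = 416 · 1610 = 669800 N = 669.8 kN.

670 kN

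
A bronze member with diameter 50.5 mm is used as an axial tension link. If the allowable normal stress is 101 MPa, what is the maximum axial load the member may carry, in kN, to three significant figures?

202 kN

A = 2003 mm².
P_max = σ_allow · A = 101 · 2003 = 202300 N = 202.3 kN.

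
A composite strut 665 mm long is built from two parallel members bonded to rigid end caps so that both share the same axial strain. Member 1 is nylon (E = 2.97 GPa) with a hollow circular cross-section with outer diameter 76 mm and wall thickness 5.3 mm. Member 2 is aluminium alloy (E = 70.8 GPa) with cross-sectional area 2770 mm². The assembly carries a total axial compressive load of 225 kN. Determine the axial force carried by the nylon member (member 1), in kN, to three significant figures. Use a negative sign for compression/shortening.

-3.94 kN

A_1 = 1177 mm².
Equal strain + equilibrium ⇒ each member carries load in proportion to AE: A₁E₁ = 3496000 N, A₂E₂ = 196100000 N, ΣAE = 199600000 N.
F₁ = P·A₁E₁/ΣAE = -225000·3496000/199600000 = -3941 N.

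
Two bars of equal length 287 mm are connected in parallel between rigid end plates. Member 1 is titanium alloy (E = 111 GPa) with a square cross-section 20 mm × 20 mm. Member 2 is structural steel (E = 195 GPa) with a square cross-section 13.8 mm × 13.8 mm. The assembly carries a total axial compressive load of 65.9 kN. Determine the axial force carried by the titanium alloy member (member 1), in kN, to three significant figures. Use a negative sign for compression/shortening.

-35.9 kN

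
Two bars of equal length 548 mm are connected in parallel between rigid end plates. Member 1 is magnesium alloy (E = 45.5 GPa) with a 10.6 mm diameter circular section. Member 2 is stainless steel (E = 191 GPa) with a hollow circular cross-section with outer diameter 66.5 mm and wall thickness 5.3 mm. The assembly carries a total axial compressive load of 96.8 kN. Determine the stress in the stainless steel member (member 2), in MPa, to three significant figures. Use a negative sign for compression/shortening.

A_1 = 88.25 mm².
A_2 = 1019 mm².
Equal strain + equilibrium ⇒ each member carries load in proportion to AE: A₁E₁ = 4015000 N, A₂E₂ = 194600000 N, ΣAE = 198600000 N.
σ₂ = P·E₂/ΣAE = -96800·191000/198600000 = -93.07 MPa.

-93.1 MPa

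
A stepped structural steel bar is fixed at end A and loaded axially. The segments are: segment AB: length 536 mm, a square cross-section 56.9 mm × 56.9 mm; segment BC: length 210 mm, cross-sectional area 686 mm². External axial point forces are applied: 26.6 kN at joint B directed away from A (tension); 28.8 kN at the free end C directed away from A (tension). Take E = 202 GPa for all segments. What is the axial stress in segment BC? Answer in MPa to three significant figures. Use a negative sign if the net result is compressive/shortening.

Internal axial forces (sectioning from the free end, tension +): N_BC = 28.8 kN, N_AB = 55.4 kN.
σ_BC = N_BC/A_BC = 28800/686 = 41.98 MPa.

42.0 MPa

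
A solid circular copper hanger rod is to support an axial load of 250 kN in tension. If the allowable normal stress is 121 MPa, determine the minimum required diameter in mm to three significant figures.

51.3 mm

Required area A ≥ P/σ_allow = 250000/121 = 2066 mm².
For a solid circular section, d ≥ √(4A/π) = 51.29 mm.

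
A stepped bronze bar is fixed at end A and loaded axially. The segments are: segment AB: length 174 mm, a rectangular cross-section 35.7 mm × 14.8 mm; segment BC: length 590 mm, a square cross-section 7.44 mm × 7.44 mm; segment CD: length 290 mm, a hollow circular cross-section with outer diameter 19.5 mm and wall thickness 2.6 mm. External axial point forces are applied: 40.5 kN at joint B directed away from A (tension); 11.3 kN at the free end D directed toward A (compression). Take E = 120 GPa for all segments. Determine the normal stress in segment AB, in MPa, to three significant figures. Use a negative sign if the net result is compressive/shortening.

Internal axial forces (sectioning from the free end, tension +): N_CD = -11.3 kN, N_BC = -11.3 kN, N_AB = 29.2 kN.
A_AB = 528.4 mm².
σ_AB = N_AB/A_AB = 29200/528.4 = 55.27 MPa.

55.3 MPa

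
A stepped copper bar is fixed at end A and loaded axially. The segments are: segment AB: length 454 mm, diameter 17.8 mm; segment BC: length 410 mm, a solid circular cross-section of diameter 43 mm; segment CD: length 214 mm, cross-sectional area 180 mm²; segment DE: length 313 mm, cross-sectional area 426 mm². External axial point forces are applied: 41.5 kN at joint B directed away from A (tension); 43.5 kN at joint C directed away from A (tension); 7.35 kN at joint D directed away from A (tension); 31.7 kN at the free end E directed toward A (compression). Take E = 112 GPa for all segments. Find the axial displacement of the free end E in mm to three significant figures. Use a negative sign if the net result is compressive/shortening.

0.570 mm

Internal axial forces (sectioning from the free end, tension +): N_DE = -31.7 kN, N_CD = -24.35 kN, N_BC = 19.15 kN, N_AB = 60.65 kN.
A_AB = 248.8 mm².
A_BC = 1452 mm².
δ_AB = 60650·454/(248.8·112000) = 0.988 mm
δ_BC = 19150·410/(1452·112000) = 0.04827 mm
δ_CD = -24350·214/(180·112000) = -0.2585 mm
δ_DE = -31700·313/(426·112000) = -0.208 mm
δ = Σδ_i = 0.5698 mm.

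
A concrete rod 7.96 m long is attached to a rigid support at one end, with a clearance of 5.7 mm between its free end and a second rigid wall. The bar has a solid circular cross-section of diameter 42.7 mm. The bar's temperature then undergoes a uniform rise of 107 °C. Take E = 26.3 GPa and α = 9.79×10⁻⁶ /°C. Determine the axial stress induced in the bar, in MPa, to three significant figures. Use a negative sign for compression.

-8.72 MPa

Free thermal expansion αLΔT = 9.79e-6 · 7960 · 107 = 8.338 mm.
The walls engage after the gap closes; constrained expansion = 8.338 − 5.7 = 2.638 mm.
The walls impose strain ε = −(2.638)/7960 = -3.3145e-04; σ = Eε = 26300 · -3.3145e-04 = -8.717 MPa.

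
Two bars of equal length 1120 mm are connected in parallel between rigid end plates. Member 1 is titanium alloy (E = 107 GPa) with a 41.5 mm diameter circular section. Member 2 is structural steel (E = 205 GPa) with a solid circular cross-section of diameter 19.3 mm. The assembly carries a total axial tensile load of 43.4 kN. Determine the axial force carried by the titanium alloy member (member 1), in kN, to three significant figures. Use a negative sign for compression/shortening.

30.7 kN

A_1 = 1353 mm².
A_2 = 292.6 mm².
Equal strain + equilibrium ⇒ each member carries load in proportion to AE: A₁E₁ = 144700000 N, A₂E₂ = 59970000 N, ΣAE = 204700000 N.
F₁ = P·A₁E₁/ΣAE = 43400·144700000/204700000 = 30690 N.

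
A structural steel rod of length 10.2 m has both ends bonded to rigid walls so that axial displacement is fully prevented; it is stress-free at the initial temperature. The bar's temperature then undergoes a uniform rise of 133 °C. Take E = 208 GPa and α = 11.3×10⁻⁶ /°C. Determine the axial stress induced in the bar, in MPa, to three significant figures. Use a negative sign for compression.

Free thermal expansion αLΔT = 11.3e-6 · 10200 · 133 = 15.33 mm.
The walls impose strain ε = −(15.33)/10200 = -1.5029e-03; σ = Eε = 208000 · -1.5029e-03 = -312.6 MPa.

-313 MPa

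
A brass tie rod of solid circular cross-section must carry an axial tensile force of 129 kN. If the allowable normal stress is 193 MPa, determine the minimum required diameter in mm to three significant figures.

29.2 mm

Required area A ≥ P/σ_allow = 129000/193 = 668.4 mm².
For a solid circular section, d ≥ √(4A/π) = 29.17 mm.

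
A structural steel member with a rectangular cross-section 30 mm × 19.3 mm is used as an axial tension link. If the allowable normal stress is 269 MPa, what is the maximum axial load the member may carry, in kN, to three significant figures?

A = 579 mm².
P_max = σ_allow · A = 269 · 579 = 155800 N = 155.8 kN.

156 kN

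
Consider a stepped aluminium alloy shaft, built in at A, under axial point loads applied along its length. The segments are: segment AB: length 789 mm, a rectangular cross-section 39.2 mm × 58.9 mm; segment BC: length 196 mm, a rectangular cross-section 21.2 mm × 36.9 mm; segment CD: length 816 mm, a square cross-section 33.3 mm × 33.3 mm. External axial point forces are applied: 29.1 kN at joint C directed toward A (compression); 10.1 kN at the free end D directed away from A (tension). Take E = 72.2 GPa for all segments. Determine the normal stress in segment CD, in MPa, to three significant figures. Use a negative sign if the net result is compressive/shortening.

Internal axial forces (sectioning from the free end, tension +): N_CD = 10.1 kN, N_BC = -19 kN, N_AB = -19 kN.
A_CD = 1109 mm².
σ_CD = N_CD/A_CD = 10100/1109 = 9.108 MPa.

9.11 MPa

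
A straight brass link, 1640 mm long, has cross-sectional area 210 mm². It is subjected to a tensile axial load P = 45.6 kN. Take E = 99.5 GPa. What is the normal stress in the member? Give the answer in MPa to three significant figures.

σ = N/A = 45600/210 = 217.1 MPa.

217 MPa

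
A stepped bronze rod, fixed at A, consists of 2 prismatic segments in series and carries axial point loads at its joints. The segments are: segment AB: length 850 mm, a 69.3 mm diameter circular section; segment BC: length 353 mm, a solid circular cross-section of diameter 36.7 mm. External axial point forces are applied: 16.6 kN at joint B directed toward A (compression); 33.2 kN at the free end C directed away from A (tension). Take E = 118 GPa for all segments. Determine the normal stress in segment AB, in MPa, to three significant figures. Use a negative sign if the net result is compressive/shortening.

4.40 MPa

Internal axial forces (sectioning from the free end, tension +): N_BC = 33.2 kN, N_AB = 16.6 kN.
A_AB = 3772 mm².
σ_AB = N_AB/A_AB = 16600/3772 = 4.401 MPa.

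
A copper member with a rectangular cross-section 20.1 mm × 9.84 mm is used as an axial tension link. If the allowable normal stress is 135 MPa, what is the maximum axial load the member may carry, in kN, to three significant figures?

A = 197.8 mm².
P_max = σ_allow · A = 135 · 197.8 = 26700 N = 26.7 kN.

26.7 kN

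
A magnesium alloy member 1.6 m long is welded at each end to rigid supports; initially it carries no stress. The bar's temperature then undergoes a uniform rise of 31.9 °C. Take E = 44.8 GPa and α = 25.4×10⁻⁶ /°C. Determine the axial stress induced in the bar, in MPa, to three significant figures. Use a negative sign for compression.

-36.3 MPa

Free thermal expansion αLΔT = 25.4e-6 · 1600 · 31.9 = 1.296 mm.
The walls impose strain ε = −(1.296)/1600 = -8.1026e-04; σ = Eε = 44800 · -8.1026e-04 = -36.3 MPa.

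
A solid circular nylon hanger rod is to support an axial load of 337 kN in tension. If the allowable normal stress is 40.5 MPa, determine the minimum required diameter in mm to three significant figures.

Required area A ≥ P/σ_allow = 337000/40.5 = 8321 mm².
For a solid circular section, d ≥ √(4A/π) = 102.9 mm.

103 mm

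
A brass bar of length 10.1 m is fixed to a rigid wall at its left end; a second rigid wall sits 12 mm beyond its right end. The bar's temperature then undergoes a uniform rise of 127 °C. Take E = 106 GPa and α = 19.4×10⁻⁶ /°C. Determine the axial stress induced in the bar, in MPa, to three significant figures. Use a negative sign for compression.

-135 MPa

Free thermal expansion αLΔT = 19.4e-6 · 10100 · 127 = 24.88 mm.
The walls engage after the gap closes; constrained expansion = 24.88 − 12 = 12.88 mm.
The walls impose strain ε = −(12.88)/10100 = -1.2757e-03; σ = Eε = 106000 · -1.2757e-03 = -135.2 MPa.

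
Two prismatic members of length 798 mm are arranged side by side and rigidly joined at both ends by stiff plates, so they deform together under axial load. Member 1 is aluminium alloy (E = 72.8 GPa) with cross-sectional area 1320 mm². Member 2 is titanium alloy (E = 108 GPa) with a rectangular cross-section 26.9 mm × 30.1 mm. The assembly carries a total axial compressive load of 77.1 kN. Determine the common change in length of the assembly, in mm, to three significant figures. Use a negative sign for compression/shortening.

-0.335 mm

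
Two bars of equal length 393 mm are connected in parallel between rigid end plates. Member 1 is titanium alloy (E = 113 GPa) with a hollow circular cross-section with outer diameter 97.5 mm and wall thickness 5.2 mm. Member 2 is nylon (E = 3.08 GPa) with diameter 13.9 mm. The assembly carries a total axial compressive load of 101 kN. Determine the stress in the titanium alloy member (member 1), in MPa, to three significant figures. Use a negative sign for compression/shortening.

-66.8 MPa

A_1 = 1508 mm².
A_2 = 151.7 mm².
Equal strain + equilibrium ⇒ each member carries load in proportion to AE: A₁E₁ = 170400000 N, A₂E₂ = 467400 N, ΣAE = 170900000 N.
σ₁ = P·E₁/ΣAE = -101000·113000/170900000 = -66.8 MPa.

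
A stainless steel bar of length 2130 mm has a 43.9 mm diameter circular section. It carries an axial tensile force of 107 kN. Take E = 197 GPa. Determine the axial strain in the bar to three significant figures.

3.59e-04

A = 1514 mm².
σ = N/A = 70.69 MPa; ε = σ/E = 70.69/197000 = 3.588e-04.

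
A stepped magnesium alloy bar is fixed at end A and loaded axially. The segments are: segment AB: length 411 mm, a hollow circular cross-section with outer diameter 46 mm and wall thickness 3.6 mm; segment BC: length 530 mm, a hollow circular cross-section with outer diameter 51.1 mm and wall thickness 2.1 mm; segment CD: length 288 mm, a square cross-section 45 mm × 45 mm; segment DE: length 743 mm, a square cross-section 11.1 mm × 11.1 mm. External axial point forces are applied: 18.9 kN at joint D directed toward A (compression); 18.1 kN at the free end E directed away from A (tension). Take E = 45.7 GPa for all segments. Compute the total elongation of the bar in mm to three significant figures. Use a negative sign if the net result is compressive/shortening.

2.34 mm

Internal axial forces (sectioning from the free end, tension +): N_DE = 18.1 kN, N_CD = -0.8 kN, N_BC = -0.8 kN, N_AB = -0.8 kN.
A_AB = 479.5 mm².
A_BC = 323.3 mm².
A_CD = 2025 mm².
A_DE = 123.2 mm².
δ_AB = -800·411/(479.5·45700) = -0.015 mm
δ_BC = -800·530/(323.3·45700) = -0.0287 mm
δ_CD = -800·288/(2025·45700) = -0.00249 mm
δ_DE = 18100·743/(123.2·45700) = 2.388 mm
δ = Σδ_i = 2.342 mm.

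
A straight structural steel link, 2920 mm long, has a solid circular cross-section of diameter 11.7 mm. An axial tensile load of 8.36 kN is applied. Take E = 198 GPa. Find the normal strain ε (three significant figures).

3.93e-04

A = 107.5 mm².
σ = N/A = 77.76 MPa; ε = σ/E = 77.76/198000 = 3.927e-04.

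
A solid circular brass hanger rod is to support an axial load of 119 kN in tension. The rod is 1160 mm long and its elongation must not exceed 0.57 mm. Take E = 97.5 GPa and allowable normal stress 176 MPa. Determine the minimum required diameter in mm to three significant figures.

Required area A ≥ P/σ_allow = 119000/176 = 676.1 mm².
For a solid circular section, d ≥ √(4A/π) = 29.34 mm.
Elongation limit: A ≥ PL/(Eδ_allow) = 119000·1160/(97500·0.57) = 2484 mm² ⇒ d ≥ 56.24 mm.
The elongation limit governs.

56.2 mm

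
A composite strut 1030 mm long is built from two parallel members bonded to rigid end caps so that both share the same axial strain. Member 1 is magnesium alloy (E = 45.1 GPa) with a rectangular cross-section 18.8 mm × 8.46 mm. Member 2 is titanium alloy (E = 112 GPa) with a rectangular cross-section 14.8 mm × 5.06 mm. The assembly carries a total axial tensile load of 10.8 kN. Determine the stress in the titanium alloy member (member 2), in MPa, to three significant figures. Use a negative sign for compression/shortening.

77.7 MPa

A_1 = 159 mm².
A_2 = 74.89 mm².
Equal strain + equilibrium ⇒ each member carries load in proportion to AE: A₁E₁ = 7173000 N, A₂E₂ = 8387000 N, ΣAE = 15560000 N.
σ₂ = P·E₂/ΣAE = 10800·112000/15560000 = 77.74 MPa.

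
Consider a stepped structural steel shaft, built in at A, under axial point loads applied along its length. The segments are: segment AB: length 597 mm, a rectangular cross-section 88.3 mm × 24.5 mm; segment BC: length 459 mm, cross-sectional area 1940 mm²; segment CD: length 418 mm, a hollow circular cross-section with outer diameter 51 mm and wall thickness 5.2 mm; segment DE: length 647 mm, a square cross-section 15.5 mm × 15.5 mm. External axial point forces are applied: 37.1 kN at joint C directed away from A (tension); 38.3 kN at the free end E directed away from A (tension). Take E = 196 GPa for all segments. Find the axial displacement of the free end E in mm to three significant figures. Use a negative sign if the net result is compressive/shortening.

0.833 mm

Internal axial forces (sectioning from the free end, tension +): N_DE = 38.3 kN, N_CD = 38.3 kN, N_BC = 75.4 kN, N_AB = 75.4 kN.
A_AB = 2163 mm².
A_CD = 748.2 mm².
A_DE = 240.2 mm².
δ_AB = 75400·597/(2163·196000) = 0.1062 mm
δ_BC = 75400·459/(1940·196000) = 0.09102 mm
δ_CD = 38300·418/(748.2·196000) = 0.1092 mm
δ_DE = 38300·647/(240.2·196000) = 0.5262 mm
δ = Σδ_i = 0.8326 mm.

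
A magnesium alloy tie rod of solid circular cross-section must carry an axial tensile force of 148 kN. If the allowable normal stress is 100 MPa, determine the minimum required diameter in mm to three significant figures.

43.4 mm

Required area A ≥ P/σ_allow = 148000/100 = 1480 mm².
For a solid circular section, d ≥ √(4A/π) = 43.41 mm.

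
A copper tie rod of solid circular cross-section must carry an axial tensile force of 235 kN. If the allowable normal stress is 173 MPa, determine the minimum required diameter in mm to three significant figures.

41.6 mm

Required area A ≥ P/σ_allow = 235000/173 = 1358 mm².
For a solid circular section, d ≥ √(4A/π) = 41.59 mm.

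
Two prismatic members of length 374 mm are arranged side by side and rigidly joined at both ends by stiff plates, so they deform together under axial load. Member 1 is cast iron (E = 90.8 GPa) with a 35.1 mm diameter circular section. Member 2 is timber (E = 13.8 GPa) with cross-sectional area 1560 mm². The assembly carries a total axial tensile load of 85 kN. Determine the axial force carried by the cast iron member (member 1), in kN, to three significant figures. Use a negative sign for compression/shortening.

A_1 = 967.6 mm².
Equal strain + equilibrium ⇒ each member carries load in proportion to AE: A₁E₁ = 87860000 N, A₂E₂ = 21530000 N, ΣAE = 109400000 N.
F₁ = P·A₁E₁/ΣAE = 85000·87860000/109400000 = 68270 N.

68.3 kN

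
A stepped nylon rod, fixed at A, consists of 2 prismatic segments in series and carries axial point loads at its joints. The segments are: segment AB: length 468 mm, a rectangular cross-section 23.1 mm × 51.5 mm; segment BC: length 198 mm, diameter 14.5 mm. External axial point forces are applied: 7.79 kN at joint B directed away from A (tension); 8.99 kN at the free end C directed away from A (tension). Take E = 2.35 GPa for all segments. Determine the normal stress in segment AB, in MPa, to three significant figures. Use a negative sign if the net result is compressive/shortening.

Internal axial forces (sectioning from the free end, tension +): N_BC = 8.99 kN, N_AB = 16.78 kN.
A_AB = 1190 mm².
σ_AB = N_AB/A_AB = 16780/1190 = 14.1 MPa.

14.1 MPa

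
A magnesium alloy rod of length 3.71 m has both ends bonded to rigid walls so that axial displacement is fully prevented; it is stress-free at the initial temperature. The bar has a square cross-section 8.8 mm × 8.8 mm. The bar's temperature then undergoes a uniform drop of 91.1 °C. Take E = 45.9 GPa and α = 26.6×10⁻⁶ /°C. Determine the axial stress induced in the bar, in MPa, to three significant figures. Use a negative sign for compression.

Free thermal expansion αLΔT = 26.6e-6 · 3710 · -91.1 = -8.99 mm.
The walls impose strain ε = −(-8.99)/3710 = 2.4233e-03; σ = Eε = 45900 · 2.4233e-03 = 111.2 MPa.

111 MPa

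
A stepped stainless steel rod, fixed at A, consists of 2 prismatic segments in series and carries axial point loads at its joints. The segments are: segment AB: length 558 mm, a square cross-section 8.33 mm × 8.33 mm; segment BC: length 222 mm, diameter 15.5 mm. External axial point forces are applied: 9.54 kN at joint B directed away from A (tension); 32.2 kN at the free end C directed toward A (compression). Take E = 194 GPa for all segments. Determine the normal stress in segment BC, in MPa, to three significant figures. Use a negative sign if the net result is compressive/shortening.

-171 MPa

Internal axial forces (sectioning from the free end, tension +): N_BC = -32.2 kN, N_AB = -22.66 kN.
A_BC = 188.7 mm².
σ_BC = N_BC/A_BC = -32200/188.7 = -170.6 MPa.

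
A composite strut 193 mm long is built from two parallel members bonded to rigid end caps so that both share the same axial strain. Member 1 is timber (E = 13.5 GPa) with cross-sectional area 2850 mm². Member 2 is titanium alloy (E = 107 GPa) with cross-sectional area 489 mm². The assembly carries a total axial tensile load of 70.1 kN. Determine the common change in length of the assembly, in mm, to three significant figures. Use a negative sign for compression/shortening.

0.149 mm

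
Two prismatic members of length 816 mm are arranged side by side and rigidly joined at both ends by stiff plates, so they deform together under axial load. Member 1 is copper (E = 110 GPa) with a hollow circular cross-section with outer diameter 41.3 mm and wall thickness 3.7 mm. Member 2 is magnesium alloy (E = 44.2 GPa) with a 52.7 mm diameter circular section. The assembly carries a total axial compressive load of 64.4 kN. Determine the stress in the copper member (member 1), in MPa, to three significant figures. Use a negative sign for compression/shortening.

A_1 = 437.1 mm².
A_2 = 2181 mm².
Equal strain + equilibrium ⇒ each member carries load in proportion to AE: A₁E₁ = 48080000 N, A₂E₂ = 96410000 N, ΣAE = 144500000 N.
σ₁ = P·E₁/ΣAE = -64400·110000/144500000 = -49.03 MPa.

-49.0 MPa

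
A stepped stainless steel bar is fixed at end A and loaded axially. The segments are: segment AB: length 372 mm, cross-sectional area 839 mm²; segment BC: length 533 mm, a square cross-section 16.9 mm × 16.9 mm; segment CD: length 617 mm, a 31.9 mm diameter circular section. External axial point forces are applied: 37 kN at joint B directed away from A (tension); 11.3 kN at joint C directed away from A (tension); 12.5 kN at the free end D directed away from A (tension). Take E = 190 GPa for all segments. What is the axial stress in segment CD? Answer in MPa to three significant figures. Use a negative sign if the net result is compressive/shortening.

Internal axial forces (sectioning from the free end, tension +): N_CD = 12.5 kN, N_BC = 23.8 kN, N_AB = 60.8 kN.
A_CD = 799.2 mm².
σ_CD = N_CD/A_CD = 12500/799.2 = 15.64 MPa.

15.6 MPa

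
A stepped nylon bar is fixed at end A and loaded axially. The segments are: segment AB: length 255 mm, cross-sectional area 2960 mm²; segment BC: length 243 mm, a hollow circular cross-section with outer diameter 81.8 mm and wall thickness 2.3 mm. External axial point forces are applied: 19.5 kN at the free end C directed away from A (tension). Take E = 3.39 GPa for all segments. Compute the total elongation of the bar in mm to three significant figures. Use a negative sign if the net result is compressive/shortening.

Internal axial forces (sectioning from the free end, tension +): N_BC = 19.5 kN, N_AB = 19.5 kN.
A_BC = 574.4 mm².
δ_AB = 19500·255/(2960·3390) = 0.4955 mm
δ_BC = 19500·243/(574.4·3390) = 2.433 mm
δ = Σδ_i = 2.929 mm.

2.93 mm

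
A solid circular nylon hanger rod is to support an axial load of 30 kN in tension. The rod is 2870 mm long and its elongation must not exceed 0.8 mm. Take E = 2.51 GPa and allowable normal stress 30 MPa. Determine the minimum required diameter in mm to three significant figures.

234 mm

Required area A ≥ P/σ_allow = 30000/30 = 1000 mm².
For a solid circular section, d ≥ √(4A/π) = 35.68 mm.
Elongation limit: A ≥ PL/(Eδ_allow) = 30000·2870/(2510·0.8) = 42880 mm² ⇒ d ≥ 233.7 mm.
The elongation limit governs.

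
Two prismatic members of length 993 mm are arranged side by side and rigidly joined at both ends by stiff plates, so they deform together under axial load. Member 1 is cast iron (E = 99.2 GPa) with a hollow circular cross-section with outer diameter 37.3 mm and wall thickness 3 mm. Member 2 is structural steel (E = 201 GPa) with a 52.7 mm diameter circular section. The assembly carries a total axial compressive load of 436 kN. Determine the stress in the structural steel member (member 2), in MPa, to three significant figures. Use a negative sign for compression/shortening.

A_1 = 323.3 mm².
A_2 = 2181 mm².
Equal strain + equilibrium ⇒ each member carries load in proportion to AE: A₁E₁ = 32070000 N, A₂E₂ = 438400000 N, ΣAE = 470500000 N.
σ₂ = P·E₂/ΣAE = -436000·201000/470500000 = -186.3 MPa.

-186 MPa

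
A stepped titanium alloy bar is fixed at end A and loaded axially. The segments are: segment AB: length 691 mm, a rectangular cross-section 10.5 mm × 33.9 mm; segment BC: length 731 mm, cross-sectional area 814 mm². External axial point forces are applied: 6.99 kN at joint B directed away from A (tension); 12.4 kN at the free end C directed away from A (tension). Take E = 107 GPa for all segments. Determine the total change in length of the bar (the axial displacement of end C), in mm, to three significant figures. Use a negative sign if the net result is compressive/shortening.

0.456 mm

Internal axial forces (sectioning from the free end, tension +): N_BC = 12.4 kN, N_AB = 19.39 kN.
A_AB = 355.9 mm².
δ_AB = 19390·691/(355.9·107000) = 0.3518 mm
δ_BC = 12400·731/(814·107000) = 0.1041 mm
δ = Σδ_i = 0.4559 mm.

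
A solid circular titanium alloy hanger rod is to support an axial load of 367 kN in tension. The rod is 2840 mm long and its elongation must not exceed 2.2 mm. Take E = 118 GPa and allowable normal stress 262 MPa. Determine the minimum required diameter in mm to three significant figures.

71.5 mm

Required area A ≥ P/σ_allow = 367000/262 = 1401 mm².
For a solid circular section, d ≥ √(4A/π) = 42.23 mm.
Elongation limit: A ≥ PL/(Eδ_allow) = 367000·2840/(118000·2.2) = 4015 mm² ⇒ d ≥ 71.5 mm.
The elongation limit governs.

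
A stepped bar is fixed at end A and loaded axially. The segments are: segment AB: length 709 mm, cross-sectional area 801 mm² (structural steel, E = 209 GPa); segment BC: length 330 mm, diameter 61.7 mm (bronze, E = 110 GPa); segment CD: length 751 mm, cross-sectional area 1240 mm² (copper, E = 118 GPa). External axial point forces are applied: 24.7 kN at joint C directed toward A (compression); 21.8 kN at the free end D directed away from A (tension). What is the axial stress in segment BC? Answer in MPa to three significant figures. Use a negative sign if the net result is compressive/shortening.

-0.970 MPa

Internal axial forces (sectioning from the free end, tension +): N_CD = 21.8 kN, N_BC = -2.9 kN, N_AB = -2.9 kN.
A_BC = 2990 mm².
σ_BC = N_BC/A_BC = -2900/2990 = -0.9699 MPa.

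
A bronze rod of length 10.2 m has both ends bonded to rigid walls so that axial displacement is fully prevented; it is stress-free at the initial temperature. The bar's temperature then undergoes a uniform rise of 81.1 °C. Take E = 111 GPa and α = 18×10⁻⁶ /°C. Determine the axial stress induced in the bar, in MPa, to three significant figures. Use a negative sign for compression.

Free thermal expansion αLΔT = 18e-6 · 10200 · 81.1 = 14.89 mm.
The walls impose strain ε = −(14.89)/10200 = -1.4598e-03; σ = Eε = 111000 · -1.4598e-03 = -162 MPa.

-162 MPa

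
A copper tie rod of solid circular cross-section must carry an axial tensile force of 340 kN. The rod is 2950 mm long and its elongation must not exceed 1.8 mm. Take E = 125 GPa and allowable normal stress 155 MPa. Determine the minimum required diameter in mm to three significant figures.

75.3 mm

Required area A ≥ P/σ_allow = 340000/155 = 2194 mm².
For a solid circular section, d ≥ √(4A/π) = 52.85 mm.
Elongation limit: A ≥ PL/(Eδ_allow) = 340000·2950/(125000·1.8) = 4458 mm² ⇒ d ≥ 75.34 mm.
The elongation limit governs.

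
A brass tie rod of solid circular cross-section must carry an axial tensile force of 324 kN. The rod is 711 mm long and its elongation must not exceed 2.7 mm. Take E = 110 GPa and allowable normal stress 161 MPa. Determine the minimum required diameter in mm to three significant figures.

50.6 mm

Required area A ≥ P/σ_allow = 324000/161 = 2012 mm².
For a solid circular section, d ≥ √(4A/π) = 50.62 mm.
Elongation limit: A ≥ PL/(Eδ_allow) = 324000·711/(110000·2.7) = 775.6 mm² ⇒ d ≥ 31.43 mm.
The stress limit governs.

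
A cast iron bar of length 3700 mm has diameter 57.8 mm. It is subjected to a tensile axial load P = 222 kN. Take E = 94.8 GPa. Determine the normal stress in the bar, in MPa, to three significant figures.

84.6 MPa

A = 2624 mm².
σ = N/A = 222000/2624 = 84.61 MPa.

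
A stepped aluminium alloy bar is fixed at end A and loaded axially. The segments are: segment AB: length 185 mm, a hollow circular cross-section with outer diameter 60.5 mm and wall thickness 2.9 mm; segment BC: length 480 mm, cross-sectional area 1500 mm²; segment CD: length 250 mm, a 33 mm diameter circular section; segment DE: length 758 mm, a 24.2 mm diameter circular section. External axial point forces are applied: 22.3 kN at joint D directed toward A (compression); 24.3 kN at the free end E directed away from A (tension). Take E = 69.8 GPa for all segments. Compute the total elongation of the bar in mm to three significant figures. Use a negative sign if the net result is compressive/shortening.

0.601 mm

Internal axial forces (sectioning from the free end, tension +): N_DE = 24.3 kN, N_CD = 2 kN, N_BC = 2 kN, N_AB = 2 kN.
A_AB = 524.8 mm².
A_CD = 855.3 mm².
A_DE = 460 mm².
δ_AB = 2000·185/(524.8·69800) = 0.0101 mm
δ_BC = 2000·480/(1500·69800) = 0.009169 mm
δ_CD = 2000·250/(855.3·69800) = 0.008375 mm
δ_DE = 24300·758/(460·69800) = 0.5737 mm
δ = Σδ_i = 0.6014 mm.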